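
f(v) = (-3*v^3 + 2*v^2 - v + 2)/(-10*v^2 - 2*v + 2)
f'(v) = (20*v + 2)*(-3*v^3 + 2*v^2 - v + 2)/(-10*v^2 - 2*v + 2)^2 + (-9*v^2 + 4*v - 1)/(-10*v^2 - 2*v + 2) = (15*v^4 + 6*v^3 - 16*v^2 + 24*v + 1)/(2*(25*v^4 + 10*v^3 - 9*v^2 - 2*v + 1))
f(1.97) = 0.37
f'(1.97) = 0.31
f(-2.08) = -1.07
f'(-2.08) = 0.16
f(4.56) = 1.14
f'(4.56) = 0.30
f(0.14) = 1.24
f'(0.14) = 3.50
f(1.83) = 0.33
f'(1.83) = 0.32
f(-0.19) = 1.13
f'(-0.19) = -2.04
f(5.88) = 1.53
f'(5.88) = 0.30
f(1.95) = 0.37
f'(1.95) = 0.31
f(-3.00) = -1.27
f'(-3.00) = 0.25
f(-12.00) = -3.88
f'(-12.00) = 0.30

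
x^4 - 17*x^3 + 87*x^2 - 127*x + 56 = (x - 8)*(x - 7)*(x - 1)^2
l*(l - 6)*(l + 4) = l^3 - 2*l^2 - 24*l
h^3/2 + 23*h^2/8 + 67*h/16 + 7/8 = (h/2 + 1)*(h + 1/4)*(h + 7/2)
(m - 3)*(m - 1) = m^2 - 4*m + 3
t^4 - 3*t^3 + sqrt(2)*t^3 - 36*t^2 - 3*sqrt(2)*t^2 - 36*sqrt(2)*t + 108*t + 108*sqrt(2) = (t - 6)*(t - 3)*(t + 6)*(t + sqrt(2))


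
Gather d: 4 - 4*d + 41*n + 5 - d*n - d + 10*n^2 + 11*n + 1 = d*(-n - 5) + 10*n^2 + 52*n + 10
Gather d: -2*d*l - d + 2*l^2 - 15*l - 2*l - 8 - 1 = d*(-2*l - 1) + 2*l^2 - 17*l - 9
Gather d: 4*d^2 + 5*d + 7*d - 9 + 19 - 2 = 4*d^2 + 12*d + 8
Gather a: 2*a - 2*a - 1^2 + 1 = 0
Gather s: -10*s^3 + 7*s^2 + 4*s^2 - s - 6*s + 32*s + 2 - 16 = -10*s^3 + 11*s^2 + 25*s - 14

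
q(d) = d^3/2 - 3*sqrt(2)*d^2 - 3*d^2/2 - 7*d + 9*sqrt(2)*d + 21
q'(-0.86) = 16.71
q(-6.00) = -328.10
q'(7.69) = 6.11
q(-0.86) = 11.51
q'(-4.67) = 92.08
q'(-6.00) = 128.64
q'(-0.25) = 8.69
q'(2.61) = -14.03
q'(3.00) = -15.23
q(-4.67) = -181.91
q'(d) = 3*d^2/2 - 6*sqrt(2)*d - 3*d - 7 + 9*sqrt(2)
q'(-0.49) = 11.72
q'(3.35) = -15.91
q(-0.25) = 19.20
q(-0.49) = 16.76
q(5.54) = -38.50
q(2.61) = 5.72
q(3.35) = -5.46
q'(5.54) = -11.86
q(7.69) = -47.17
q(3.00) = 0.00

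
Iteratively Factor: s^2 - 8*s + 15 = (s - 5)*(s - 3)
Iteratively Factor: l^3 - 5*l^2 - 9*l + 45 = (l - 5)*(l^2 - 9) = (l - 5)*(l - 3)*(l + 3)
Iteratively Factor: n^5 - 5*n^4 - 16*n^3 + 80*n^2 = (n)*(n^4 - 5*n^3 - 16*n^2 + 80*n) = n^2*(n^3 - 5*n^2 - 16*n + 80) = n^2*(n - 5)*(n^2 - 16) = n^2*(n - 5)*(n + 4)*(n - 4)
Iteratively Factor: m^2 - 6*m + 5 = (m - 1)*(m - 5)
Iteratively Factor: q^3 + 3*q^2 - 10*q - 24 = (q + 4)*(q^2 - q - 6) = (q - 3)*(q + 4)*(q + 2)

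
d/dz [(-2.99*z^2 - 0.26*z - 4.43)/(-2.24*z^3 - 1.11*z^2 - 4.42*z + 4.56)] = (-6.6976*z^4 - 1.1648*z^3 - 16.8424*z^2 - 37.1034*z - 20.7662)/(5.0176*z^6 + 4.9728*z^5 + 21.0337*z^4 - 10.6164*z^3 + 9.4132*z^2 - 40.3104*z + 20.7936)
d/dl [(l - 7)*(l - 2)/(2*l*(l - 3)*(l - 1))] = (-l^4 + 18*l^3 - 75*l^2 + 112*l - 42)/(2*l^2*(l^4 - 8*l^3 + 22*l^2 - 24*l + 9))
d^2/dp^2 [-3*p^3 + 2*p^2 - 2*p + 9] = 4 - 18*p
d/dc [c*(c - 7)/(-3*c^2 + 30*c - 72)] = (c^2 - 16*c + 56)/(c^4 - 20*c^3 + 148*c^2 - 480*c + 576)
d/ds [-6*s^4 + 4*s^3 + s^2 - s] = -24*s^3 + 12*s^2 + 2*s - 1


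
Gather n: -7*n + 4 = 4 - 7*n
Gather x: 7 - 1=6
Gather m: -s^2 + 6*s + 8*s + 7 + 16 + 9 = -s^2 + 14*s + 32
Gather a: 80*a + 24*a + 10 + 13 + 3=104*a + 26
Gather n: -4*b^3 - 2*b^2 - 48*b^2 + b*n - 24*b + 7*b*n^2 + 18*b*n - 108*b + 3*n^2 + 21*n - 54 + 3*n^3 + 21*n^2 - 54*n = -4*b^3 - 50*b^2 - 132*b + 3*n^3 + n^2*(7*b + 24) + n*(19*b - 33) - 54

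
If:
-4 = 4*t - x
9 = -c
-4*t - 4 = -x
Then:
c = -9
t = x/4 - 1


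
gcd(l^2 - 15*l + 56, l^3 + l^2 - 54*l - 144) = l - 8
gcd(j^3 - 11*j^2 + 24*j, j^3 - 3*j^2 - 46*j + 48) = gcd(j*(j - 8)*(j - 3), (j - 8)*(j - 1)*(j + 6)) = j - 8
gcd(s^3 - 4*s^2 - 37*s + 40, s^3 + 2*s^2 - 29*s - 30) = 1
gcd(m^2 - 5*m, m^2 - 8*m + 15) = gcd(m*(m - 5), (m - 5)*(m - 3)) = m - 5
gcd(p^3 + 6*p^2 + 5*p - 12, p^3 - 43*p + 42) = p - 1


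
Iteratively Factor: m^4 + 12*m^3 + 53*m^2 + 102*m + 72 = (m + 3)*(m^3 + 9*m^2 + 26*m + 24) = (m + 2)*(m + 3)*(m^2 + 7*m + 12) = (m + 2)*(m + 3)*(m + 4)*(m + 3)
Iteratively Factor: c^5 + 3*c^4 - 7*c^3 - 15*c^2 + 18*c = (c - 2)*(c^4 + 5*c^3 + 3*c^2 - 9*c) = (c - 2)*(c + 3)*(c^3 + 2*c^2 - 3*c) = (c - 2)*(c - 1)*(c + 3)*(c^2 + 3*c) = c*(c - 2)*(c - 1)*(c + 3)*(c + 3)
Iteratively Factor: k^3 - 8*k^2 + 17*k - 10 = (k - 2)*(k^2 - 6*k + 5) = (k - 2)*(k - 1)*(k - 5)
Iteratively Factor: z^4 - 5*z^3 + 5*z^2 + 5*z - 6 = (z - 1)*(z^3 - 4*z^2 + z + 6) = (z - 3)*(z - 1)*(z^2 - z - 2) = (z - 3)*(z - 1)*(z + 1)*(z - 2)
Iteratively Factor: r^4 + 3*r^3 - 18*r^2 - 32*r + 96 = (r - 3)*(r^3 + 6*r^2 - 32) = (r - 3)*(r + 4)*(r^2 + 2*r - 8) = (r - 3)*(r + 4)^2*(r - 2)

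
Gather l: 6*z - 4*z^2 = -4*z^2 + 6*z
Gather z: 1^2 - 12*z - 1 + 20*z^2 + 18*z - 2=20*z^2 + 6*z - 2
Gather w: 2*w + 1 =2*w + 1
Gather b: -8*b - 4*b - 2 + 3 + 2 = 3 - 12*b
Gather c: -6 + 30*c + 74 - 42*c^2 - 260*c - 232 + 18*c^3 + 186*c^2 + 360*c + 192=18*c^3 + 144*c^2 + 130*c + 28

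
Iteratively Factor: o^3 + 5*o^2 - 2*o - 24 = (o + 3)*(o^2 + 2*o - 8) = (o + 3)*(o + 4)*(o - 2)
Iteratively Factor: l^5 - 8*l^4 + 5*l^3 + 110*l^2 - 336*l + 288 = (l - 3)*(l^4 - 5*l^3 - 10*l^2 + 80*l - 96) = (l - 3)*(l - 2)*(l^3 - 3*l^2 - 16*l + 48) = (l - 3)*(l - 2)*(l + 4)*(l^2 - 7*l + 12) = (l - 4)*(l - 3)*(l - 2)*(l + 4)*(l - 3)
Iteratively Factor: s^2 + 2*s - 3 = (s - 1)*(s + 3)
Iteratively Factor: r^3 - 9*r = (r - 3)*(r^2 + 3*r) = (r - 3)*(r + 3)*(r)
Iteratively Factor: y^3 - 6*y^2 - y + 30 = (y - 3)*(y^2 - 3*y - 10) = (y - 5)*(y - 3)*(y + 2)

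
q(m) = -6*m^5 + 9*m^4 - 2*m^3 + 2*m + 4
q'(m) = -30*m^4 + 36*m^3 - 6*m^2 + 2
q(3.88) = -3341.41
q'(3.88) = -4784.58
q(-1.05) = 22.81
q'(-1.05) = -82.75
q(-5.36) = 34274.31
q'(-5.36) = -30475.74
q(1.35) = 4.77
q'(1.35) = -20.01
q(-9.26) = 476260.67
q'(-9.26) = -249676.83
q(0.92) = 6.78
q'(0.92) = 3.46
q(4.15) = -4846.82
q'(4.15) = -6426.73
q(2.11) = -83.11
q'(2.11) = -281.17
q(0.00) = 4.00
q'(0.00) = 2.00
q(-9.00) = 414787.00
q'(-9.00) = -223558.00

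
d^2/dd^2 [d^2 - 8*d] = 2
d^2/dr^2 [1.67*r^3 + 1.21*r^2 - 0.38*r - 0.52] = 10.02*r + 2.42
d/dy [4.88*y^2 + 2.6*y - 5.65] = 9.76*y + 2.6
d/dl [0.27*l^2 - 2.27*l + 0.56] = 0.54*l - 2.27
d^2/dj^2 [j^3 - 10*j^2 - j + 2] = 6*j - 20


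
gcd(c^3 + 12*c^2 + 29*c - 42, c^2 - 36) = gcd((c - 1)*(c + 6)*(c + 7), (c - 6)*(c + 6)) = c + 6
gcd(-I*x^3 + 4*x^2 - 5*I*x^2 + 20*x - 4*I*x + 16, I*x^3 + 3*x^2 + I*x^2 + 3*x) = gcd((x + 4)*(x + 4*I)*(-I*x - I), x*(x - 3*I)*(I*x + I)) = x + 1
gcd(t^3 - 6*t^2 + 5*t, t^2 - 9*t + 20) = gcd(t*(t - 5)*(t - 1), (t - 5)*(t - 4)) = t - 5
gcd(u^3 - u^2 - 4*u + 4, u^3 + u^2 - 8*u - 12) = u + 2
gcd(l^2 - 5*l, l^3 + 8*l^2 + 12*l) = l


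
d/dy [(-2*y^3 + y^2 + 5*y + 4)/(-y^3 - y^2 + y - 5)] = (3*y^4 + 6*y^3 + 48*y^2 - 2*y - 29)/(y^6 + 2*y^5 - y^4 + 8*y^3 + 11*y^2 - 10*y + 25)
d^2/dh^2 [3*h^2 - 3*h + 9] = 6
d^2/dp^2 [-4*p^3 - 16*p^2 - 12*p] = -24*p - 32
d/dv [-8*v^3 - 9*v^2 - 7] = 6*v*(-4*v - 3)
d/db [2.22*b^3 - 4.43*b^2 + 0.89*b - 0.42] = 6.66*b^2 - 8.86*b + 0.89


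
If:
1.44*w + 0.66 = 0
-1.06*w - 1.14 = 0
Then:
No Solution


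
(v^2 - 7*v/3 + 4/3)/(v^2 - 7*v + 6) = (v - 4/3)/(v - 6)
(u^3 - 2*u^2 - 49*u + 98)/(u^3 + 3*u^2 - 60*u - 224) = (u^2 - 9*u + 14)/(u^2 - 4*u - 32)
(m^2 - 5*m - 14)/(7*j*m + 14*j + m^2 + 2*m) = (m - 7)/(7*j + m)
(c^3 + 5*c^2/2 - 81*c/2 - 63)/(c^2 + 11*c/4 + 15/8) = 4*(c^2 + c - 42)/(4*c + 5)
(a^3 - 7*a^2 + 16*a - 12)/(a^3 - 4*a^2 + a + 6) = (a - 2)/(a + 1)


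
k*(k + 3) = k^2 + 3*k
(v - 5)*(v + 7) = v^2 + 2*v - 35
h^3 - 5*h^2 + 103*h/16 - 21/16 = (h - 3)*(h - 7/4)*(h - 1/4)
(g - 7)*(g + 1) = g^2 - 6*g - 7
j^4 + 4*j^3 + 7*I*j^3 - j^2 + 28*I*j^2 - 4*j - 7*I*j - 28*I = (j + 4)*(j + 7*I)*(-I*j + I)*(I*j + I)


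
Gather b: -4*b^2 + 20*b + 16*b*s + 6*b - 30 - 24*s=-4*b^2 + b*(16*s + 26) - 24*s - 30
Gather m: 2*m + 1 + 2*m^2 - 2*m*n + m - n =2*m^2 + m*(3 - 2*n) - n + 1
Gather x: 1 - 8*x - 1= -8*x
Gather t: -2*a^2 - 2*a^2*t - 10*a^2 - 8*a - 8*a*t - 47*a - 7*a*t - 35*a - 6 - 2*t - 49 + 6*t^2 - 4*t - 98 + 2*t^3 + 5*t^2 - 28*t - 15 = -12*a^2 - 90*a + 2*t^3 + 11*t^2 + t*(-2*a^2 - 15*a - 34) - 168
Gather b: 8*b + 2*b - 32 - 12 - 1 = 10*b - 45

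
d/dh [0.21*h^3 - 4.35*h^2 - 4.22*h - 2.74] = 0.63*h^2 - 8.7*h - 4.22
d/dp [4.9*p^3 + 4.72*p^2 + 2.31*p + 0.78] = 14.7*p^2 + 9.44*p + 2.31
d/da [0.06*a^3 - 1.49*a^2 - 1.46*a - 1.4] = 0.18*a^2 - 2.98*a - 1.46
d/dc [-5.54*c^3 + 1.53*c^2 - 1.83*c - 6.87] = -16.62*c^2 + 3.06*c - 1.83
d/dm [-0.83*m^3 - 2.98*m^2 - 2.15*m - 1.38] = -2.49*m^2 - 5.96*m - 2.15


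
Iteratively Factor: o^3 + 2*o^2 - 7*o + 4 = (o - 1)*(o^2 + 3*o - 4) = (o - 1)*(o + 4)*(o - 1)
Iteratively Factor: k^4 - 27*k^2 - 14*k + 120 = (k + 4)*(k^3 - 4*k^2 - 11*k + 30) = (k + 3)*(k + 4)*(k^2 - 7*k + 10) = (k - 5)*(k + 3)*(k + 4)*(k - 2)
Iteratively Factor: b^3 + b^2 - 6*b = (b + 3)*(b^2 - 2*b) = (b - 2)*(b + 3)*(b)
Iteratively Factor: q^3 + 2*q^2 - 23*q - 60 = (q + 3)*(q^2 - q - 20) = (q - 5)*(q + 3)*(q + 4)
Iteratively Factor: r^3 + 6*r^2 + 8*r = (r)*(r^2 + 6*r + 8) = r*(r + 2)*(r + 4)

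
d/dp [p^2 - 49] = 2*p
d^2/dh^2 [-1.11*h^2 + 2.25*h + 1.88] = -2.22000000000000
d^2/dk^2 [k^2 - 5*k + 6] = 2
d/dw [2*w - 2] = 2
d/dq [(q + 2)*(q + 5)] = 2*q + 7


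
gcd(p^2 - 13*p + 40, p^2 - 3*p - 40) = p - 8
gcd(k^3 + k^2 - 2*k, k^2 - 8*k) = k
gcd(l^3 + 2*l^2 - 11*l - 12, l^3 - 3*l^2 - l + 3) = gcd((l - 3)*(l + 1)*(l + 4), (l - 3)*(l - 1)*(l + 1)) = l^2 - 2*l - 3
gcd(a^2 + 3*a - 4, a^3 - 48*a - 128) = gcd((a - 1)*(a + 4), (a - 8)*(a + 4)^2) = a + 4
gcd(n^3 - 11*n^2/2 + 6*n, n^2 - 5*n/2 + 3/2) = n - 3/2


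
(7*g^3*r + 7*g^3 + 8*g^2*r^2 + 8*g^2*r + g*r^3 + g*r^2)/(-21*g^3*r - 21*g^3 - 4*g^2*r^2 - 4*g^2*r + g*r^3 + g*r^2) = (7*g^2 + 8*g*r + r^2)/(-21*g^2 - 4*g*r + r^2)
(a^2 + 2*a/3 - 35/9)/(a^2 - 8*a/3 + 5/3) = (a + 7/3)/(a - 1)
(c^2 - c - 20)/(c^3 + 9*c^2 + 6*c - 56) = (c - 5)/(c^2 + 5*c - 14)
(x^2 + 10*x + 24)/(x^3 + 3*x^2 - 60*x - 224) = (x + 6)/(x^2 - x - 56)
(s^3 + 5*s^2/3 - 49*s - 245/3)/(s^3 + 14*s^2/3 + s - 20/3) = (s^2 - 49)/(s^2 + 3*s - 4)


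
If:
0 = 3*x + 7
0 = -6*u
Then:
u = 0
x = -7/3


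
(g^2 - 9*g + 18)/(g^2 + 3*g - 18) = (g - 6)/(g + 6)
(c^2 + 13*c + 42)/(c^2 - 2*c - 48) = (c + 7)/(c - 8)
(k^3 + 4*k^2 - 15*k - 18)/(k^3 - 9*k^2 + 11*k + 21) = (k + 6)/(k - 7)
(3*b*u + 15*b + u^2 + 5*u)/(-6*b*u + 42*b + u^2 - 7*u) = (3*b*u + 15*b + u^2 + 5*u)/(-6*b*u + 42*b + u^2 - 7*u)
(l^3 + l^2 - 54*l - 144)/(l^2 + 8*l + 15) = (l^2 - 2*l - 48)/(l + 5)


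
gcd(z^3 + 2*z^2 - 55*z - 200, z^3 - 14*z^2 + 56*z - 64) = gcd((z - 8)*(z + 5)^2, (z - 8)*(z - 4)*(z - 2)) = z - 8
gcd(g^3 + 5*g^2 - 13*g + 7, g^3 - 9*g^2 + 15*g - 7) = g^2 - 2*g + 1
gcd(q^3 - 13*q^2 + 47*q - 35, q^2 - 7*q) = q - 7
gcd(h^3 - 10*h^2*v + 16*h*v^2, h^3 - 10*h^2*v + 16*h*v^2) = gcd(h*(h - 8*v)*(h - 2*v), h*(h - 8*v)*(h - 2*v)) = h^3 - 10*h^2*v + 16*h*v^2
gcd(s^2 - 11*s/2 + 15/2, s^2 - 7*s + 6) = 1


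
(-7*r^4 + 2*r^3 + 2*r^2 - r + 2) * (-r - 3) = 7*r^5 + 19*r^4 - 8*r^3 - 5*r^2 + r - 6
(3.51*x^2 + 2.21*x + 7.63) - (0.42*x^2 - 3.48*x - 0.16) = 3.09*x^2 + 5.69*x + 7.79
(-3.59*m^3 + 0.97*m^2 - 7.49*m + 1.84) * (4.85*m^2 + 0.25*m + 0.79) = -17.4115*m^5 + 3.807*m^4 - 38.9201*m^3 + 7.8178*m^2 - 5.4571*m + 1.4536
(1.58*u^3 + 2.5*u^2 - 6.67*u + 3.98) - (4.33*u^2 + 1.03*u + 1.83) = 1.58*u^3 - 1.83*u^2 - 7.7*u + 2.15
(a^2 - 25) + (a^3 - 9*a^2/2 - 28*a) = a^3 - 7*a^2/2 - 28*a - 25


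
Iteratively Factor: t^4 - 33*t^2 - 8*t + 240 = (t - 5)*(t^3 + 5*t^2 - 8*t - 48) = (t - 5)*(t - 3)*(t^2 + 8*t + 16) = (t - 5)*(t - 3)*(t + 4)*(t + 4)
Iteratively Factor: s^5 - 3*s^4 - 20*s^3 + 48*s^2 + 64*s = (s + 1)*(s^4 - 4*s^3 - 16*s^2 + 64*s) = s*(s + 1)*(s^3 - 4*s^2 - 16*s + 64) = s*(s - 4)*(s + 1)*(s^2 - 16) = s*(s - 4)*(s + 1)*(s + 4)*(s - 4)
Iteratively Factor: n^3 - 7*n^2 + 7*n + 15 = (n - 3)*(n^2 - 4*n - 5) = (n - 5)*(n - 3)*(n + 1)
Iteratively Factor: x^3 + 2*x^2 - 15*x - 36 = (x + 3)*(x^2 - x - 12) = (x + 3)^2*(x - 4)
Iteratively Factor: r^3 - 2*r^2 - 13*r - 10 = (r - 5)*(r^2 + 3*r + 2) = (r - 5)*(r + 2)*(r + 1)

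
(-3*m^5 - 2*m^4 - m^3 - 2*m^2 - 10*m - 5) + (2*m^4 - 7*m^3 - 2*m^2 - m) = -3*m^5 - 8*m^3 - 4*m^2 - 11*m - 5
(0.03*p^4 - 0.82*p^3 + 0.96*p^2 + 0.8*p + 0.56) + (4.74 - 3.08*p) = 0.03*p^4 - 0.82*p^3 + 0.96*p^2 - 2.28*p + 5.3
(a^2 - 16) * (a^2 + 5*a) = a^4 + 5*a^3 - 16*a^2 - 80*a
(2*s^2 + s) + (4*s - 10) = 2*s^2 + 5*s - 10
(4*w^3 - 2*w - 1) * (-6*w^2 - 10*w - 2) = -24*w^5 - 40*w^4 + 4*w^3 + 26*w^2 + 14*w + 2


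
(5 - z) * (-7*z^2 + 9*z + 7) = 7*z^3 - 44*z^2 + 38*z + 35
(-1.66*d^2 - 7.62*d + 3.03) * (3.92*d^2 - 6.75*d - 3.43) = -6.5072*d^4 - 18.6654*d^3 + 69.0064*d^2 + 5.6841*d - 10.3929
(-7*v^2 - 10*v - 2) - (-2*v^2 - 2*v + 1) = -5*v^2 - 8*v - 3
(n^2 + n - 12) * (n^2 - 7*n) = n^4 - 6*n^3 - 19*n^2 + 84*n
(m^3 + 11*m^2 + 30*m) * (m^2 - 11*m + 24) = m^5 - 67*m^3 - 66*m^2 + 720*m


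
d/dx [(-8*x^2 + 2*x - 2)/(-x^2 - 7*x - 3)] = 2*(29*x^2 + 22*x - 10)/(x^4 + 14*x^3 + 55*x^2 + 42*x + 9)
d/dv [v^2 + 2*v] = 2*v + 2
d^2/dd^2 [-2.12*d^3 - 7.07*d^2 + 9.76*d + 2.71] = -12.72*d - 14.14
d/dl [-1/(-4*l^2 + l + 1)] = (1 - 8*l)/(-4*l^2 + l + 1)^2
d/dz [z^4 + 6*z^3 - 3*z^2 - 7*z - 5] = 4*z^3 + 18*z^2 - 6*z - 7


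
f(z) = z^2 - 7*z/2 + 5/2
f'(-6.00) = -15.50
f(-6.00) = 59.50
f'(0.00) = -3.50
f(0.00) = 2.50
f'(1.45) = -0.60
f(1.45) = -0.47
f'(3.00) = 2.50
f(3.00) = 1.00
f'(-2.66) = -8.82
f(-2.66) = 18.89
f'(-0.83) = -5.16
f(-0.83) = 6.09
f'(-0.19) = -3.88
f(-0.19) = 3.20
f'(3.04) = 2.58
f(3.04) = 1.10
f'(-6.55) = -16.60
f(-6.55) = 68.33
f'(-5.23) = -13.96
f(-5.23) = 48.16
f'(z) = 2*z - 7/2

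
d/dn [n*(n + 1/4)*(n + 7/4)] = 3*n^2 + 4*n + 7/16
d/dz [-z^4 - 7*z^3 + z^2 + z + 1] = -4*z^3 - 21*z^2 + 2*z + 1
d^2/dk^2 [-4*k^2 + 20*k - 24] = -8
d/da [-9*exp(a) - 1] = -9*exp(a)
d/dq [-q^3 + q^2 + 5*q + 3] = -3*q^2 + 2*q + 5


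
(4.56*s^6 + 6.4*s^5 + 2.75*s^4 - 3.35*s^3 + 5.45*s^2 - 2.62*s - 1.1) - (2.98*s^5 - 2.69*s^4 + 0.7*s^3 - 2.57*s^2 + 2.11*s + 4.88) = 4.56*s^6 + 3.42*s^5 + 5.44*s^4 - 4.05*s^3 + 8.02*s^2 - 4.73*s - 5.98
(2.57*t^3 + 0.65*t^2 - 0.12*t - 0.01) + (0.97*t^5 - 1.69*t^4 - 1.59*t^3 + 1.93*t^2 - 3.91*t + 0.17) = 0.97*t^5 - 1.69*t^4 + 0.98*t^3 + 2.58*t^2 - 4.03*t + 0.16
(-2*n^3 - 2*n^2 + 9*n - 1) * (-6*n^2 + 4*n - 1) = 12*n^5 + 4*n^4 - 60*n^3 + 44*n^2 - 13*n + 1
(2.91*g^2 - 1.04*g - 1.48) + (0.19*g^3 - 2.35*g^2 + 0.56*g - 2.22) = 0.19*g^3 + 0.56*g^2 - 0.48*g - 3.7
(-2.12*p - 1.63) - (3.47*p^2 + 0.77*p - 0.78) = -3.47*p^2 - 2.89*p - 0.85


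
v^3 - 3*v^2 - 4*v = v*(v - 4)*(v + 1)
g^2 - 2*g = g*(g - 2)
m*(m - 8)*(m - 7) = m^3 - 15*m^2 + 56*m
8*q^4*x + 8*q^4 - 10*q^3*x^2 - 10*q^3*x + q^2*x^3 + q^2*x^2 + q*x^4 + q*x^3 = (-2*q + x)*(-q + x)*(4*q + x)*(q*x + q)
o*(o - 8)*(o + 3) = o^3 - 5*o^2 - 24*o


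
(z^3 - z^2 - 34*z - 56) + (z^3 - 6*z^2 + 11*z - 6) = 2*z^3 - 7*z^2 - 23*z - 62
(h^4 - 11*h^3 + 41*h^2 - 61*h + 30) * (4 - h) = -h^5 + 15*h^4 - 85*h^3 + 225*h^2 - 274*h + 120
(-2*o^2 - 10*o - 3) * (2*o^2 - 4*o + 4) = -4*o^4 - 12*o^3 + 26*o^2 - 28*o - 12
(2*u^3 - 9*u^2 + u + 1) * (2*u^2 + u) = 4*u^5 - 16*u^4 - 7*u^3 + 3*u^2 + u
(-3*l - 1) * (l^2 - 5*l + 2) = -3*l^3 + 14*l^2 - l - 2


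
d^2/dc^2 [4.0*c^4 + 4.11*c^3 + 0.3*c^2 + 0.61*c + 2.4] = 48.0*c^2 + 24.66*c + 0.6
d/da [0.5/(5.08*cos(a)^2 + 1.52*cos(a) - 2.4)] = (5.08*cos(a) + 0.76)*sin(a)/(5.08*cos(a)^2 + 1.52*cos(a) - 2.4)^2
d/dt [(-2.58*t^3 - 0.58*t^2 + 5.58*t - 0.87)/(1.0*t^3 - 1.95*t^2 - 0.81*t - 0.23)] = (5.611*t^4 - 6.9804*t^3 + 15.741*t^2 - 3.1262*t - 1.9881)/(1.0*t^6 - 3.9*t^5 + 2.1825*t^4 + 2.699*t^3 + 1.5531*t^2 + 0.3726*t + 0.0529)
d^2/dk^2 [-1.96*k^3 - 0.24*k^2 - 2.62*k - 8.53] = -11.76*k - 0.48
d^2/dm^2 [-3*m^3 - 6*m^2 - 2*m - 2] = -18*m - 12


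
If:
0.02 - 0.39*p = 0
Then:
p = 0.05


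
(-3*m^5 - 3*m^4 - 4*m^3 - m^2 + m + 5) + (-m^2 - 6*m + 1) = -3*m^5 - 3*m^4 - 4*m^3 - 2*m^2 - 5*m + 6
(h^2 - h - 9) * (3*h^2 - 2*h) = 3*h^4 - 5*h^3 - 25*h^2 + 18*h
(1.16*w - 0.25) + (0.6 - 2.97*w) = 0.35 - 1.81*w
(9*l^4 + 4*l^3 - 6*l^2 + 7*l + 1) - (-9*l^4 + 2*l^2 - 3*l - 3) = 18*l^4 + 4*l^3 - 8*l^2 + 10*l + 4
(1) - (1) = 0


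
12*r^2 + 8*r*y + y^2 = (2*r + y)*(6*r + y)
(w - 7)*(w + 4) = w^2 - 3*w - 28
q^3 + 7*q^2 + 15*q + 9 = (q + 1)*(q + 3)^2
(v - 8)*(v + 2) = v^2 - 6*v - 16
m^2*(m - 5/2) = m^3 - 5*m^2/2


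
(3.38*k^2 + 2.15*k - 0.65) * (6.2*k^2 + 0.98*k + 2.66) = 20.956*k^4 + 16.6424*k^3 + 7.0678*k^2 + 5.082*k - 1.729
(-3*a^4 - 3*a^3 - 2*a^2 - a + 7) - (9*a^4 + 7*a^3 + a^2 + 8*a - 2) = -12*a^4 - 10*a^3 - 3*a^2 - 9*a + 9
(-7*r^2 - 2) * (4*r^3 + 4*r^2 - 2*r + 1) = -28*r^5 - 28*r^4 + 6*r^3 - 15*r^2 + 4*r - 2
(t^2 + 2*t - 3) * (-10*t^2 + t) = -10*t^4 - 19*t^3 + 32*t^2 - 3*t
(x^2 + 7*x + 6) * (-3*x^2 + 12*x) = -3*x^4 - 9*x^3 + 66*x^2 + 72*x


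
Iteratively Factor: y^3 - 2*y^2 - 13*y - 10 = (y + 2)*(y^2 - 4*y - 5) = (y - 5)*(y + 2)*(y + 1)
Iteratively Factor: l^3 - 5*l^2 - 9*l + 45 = (l - 5)*(l^2 - 9) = (l - 5)*(l - 3)*(l + 3)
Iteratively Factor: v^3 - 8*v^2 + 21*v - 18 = (v - 3)*(v^2 - 5*v + 6) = (v - 3)*(v - 2)*(v - 3)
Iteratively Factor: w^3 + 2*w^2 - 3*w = (w)*(w^2 + 2*w - 3) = w*(w - 1)*(w + 3)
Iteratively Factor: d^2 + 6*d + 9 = (d + 3)*(d + 3)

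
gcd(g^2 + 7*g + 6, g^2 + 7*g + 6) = g^2 + 7*g + 6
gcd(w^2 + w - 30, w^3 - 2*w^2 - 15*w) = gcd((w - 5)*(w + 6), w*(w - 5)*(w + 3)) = w - 5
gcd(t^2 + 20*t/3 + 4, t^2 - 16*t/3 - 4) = t + 2/3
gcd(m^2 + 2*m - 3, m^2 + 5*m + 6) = m + 3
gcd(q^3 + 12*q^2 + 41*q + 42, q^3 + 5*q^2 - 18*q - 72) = q + 3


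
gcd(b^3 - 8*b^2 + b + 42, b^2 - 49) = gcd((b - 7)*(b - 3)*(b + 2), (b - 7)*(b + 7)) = b - 7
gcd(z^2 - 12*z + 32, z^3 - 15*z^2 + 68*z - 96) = z^2 - 12*z + 32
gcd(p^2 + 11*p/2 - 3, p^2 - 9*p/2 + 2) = p - 1/2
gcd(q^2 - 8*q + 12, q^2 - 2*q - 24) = q - 6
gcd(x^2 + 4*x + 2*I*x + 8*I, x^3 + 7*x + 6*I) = x + 2*I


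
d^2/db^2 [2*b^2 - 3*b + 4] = 4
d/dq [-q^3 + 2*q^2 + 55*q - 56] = -3*q^2 + 4*q + 55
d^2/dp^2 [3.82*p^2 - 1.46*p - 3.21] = 7.64000000000000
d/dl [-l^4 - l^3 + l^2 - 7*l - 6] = -4*l^3 - 3*l^2 + 2*l - 7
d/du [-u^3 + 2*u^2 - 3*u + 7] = -3*u^2 + 4*u - 3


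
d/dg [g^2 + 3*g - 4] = 2*g + 3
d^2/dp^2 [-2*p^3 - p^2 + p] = -12*p - 2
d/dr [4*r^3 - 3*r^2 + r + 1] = 12*r^2 - 6*r + 1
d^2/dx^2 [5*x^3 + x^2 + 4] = 30*x + 2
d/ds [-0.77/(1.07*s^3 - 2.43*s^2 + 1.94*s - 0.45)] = (2.4717*s^2 - 3.7422*s + 1.4938)/(1.07*s^3 - 2.43*s^2 + 1.94*s - 0.45)^2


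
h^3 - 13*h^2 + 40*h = h*(h - 8)*(h - 5)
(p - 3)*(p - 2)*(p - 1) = p^3 - 6*p^2 + 11*p - 6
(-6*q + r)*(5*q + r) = -30*q^2 - q*r + r^2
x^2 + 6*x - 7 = (x - 1)*(x + 7)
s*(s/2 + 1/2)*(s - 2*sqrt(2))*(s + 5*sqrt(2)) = s^4/2 + s^3/2 + 3*sqrt(2)*s^3/2 - 10*s^2 + 3*sqrt(2)*s^2/2 - 10*s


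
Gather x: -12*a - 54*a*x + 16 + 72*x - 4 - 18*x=-12*a + x*(54 - 54*a) + 12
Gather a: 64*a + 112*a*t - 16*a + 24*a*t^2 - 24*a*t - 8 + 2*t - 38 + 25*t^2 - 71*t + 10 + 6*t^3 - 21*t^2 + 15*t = a*(24*t^2 + 88*t + 48) + 6*t^3 + 4*t^2 - 54*t - 36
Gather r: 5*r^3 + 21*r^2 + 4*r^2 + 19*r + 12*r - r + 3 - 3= 5*r^3 + 25*r^2 + 30*r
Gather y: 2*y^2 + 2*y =2*y^2 + 2*y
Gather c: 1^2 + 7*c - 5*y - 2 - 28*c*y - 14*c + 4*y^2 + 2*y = c*(-28*y - 7) + 4*y^2 - 3*y - 1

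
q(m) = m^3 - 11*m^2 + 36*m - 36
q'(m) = 3*m^2 - 22*m + 36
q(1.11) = -8.23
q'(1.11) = 15.28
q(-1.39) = -109.98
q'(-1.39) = 72.38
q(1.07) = -8.85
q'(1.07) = 15.89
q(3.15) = -0.49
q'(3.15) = -3.53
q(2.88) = 0.33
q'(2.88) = -2.48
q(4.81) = -6.05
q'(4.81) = -0.41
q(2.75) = 0.61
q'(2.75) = -1.81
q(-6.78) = -1097.40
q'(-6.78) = 323.07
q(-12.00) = -3780.00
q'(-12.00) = 732.00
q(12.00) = 540.00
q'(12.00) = 204.00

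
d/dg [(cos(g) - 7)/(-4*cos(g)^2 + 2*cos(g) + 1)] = (-4*cos(g)^2 + 56*cos(g) - 15)*sin(g)/(4*sin(g)^2 + 2*cos(g) - 3)^2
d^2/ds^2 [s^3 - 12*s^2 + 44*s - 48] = 6*s - 24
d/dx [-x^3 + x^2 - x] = -3*x^2 + 2*x - 1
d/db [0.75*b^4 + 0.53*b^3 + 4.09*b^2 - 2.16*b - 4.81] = 3.0*b^3 + 1.59*b^2 + 8.18*b - 2.16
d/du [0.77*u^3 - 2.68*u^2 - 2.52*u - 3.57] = 2.31*u^2 - 5.36*u - 2.52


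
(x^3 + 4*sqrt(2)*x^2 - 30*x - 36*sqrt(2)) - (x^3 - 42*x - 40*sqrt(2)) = 4*sqrt(2)*x^2 + 12*x + 4*sqrt(2)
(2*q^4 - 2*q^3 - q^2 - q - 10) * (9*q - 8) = 18*q^5 - 34*q^4 + 7*q^3 - q^2 - 82*q + 80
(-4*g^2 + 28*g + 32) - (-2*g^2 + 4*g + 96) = -2*g^2 + 24*g - 64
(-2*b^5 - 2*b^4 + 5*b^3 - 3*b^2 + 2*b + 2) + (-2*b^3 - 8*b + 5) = -2*b^5 - 2*b^4 + 3*b^3 - 3*b^2 - 6*b + 7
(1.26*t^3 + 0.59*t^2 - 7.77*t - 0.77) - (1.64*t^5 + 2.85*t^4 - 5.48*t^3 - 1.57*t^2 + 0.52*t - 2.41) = -1.64*t^5 - 2.85*t^4 + 6.74*t^3 + 2.16*t^2 - 8.29*t + 1.64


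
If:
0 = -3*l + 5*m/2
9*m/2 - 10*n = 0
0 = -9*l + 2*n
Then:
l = 0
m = 0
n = 0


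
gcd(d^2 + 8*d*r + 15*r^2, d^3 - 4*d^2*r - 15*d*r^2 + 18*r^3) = d + 3*r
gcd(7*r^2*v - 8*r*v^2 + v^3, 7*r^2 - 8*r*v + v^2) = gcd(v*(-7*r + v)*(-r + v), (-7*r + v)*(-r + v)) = 7*r^2 - 8*r*v + v^2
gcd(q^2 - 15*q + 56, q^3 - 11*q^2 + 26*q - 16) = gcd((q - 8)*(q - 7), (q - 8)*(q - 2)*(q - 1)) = q - 8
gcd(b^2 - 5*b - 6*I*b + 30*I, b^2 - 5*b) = b - 5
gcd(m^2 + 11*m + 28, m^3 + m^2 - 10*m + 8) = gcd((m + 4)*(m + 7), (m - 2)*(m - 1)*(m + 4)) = m + 4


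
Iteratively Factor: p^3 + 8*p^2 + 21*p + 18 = (p + 3)*(p^2 + 5*p + 6) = (p + 3)^2*(p + 2)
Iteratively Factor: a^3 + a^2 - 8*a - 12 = (a + 2)*(a^2 - a - 6) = (a + 2)^2*(a - 3)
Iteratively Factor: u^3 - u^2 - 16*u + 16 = (u - 4)*(u^2 + 3*u - 4) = (u - 4)*(u + 4)*(u - 1)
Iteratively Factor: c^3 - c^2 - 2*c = (c + 1)*(c^2 - 2*c) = c*(c + 1)*(c - 2)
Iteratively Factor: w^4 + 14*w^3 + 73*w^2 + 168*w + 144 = (w + 3)*(w^3 + 11*w^2 + 40*w + 48) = (w + 3)*(w + 4)*(w^2 + 7*w + 12) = (w + 3)*(w + 4)^2*(w + 3)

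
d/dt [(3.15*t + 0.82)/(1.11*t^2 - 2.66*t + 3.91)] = (-3.4965*t^2 - 1.8204*t + 14.4977)/(1.2321*t^4 - 5.9052*t^3 + 15.7558*t^2 - 20.8012*t + 15.2881)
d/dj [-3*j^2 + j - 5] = 1 - 6*j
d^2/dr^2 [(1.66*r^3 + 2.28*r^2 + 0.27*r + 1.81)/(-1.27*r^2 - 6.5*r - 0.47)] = (-3.5527136788005e-15*r^5 - 5.6843418860808e-14*r^4 - 101.516458*r^3 - 39.778302*r^2 - 90.882486*r - 150.141826)/(2.048383*r^6 + 31.45155*r^5 + 163.246689*r^4 + 297.9041*r^3 + 60.414129*r^2 + 4.30755*r + 0.103823)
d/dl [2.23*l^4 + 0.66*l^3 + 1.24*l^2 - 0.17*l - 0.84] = 8.92*l^3 + 1.98*l^2 + 2.48*l - 0.17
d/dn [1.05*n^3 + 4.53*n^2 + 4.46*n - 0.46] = 3.15*n^2 + 9.06*n + 4.46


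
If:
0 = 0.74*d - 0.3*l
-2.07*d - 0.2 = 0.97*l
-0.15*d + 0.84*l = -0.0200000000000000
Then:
No Solution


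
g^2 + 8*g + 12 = (g + 2)*(g + 6)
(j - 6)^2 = j^2 - 12*j + 36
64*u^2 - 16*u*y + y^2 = (-8*u + y)^2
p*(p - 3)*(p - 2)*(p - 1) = p^4 - 6*p^3 + 11*p^2 - 6*p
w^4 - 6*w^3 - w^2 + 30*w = w*(w - 5)*(w - 3)*(w + 2)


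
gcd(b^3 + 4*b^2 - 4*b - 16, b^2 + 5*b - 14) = b - 2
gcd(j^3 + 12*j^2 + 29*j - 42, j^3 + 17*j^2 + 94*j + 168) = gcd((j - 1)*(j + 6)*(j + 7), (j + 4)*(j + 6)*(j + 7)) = j^2 + 13*j + 42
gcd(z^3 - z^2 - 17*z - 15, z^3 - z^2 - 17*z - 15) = z^3 - z^2 - 17*z - 15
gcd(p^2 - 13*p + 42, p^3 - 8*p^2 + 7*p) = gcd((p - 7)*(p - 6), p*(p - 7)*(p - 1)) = p - 7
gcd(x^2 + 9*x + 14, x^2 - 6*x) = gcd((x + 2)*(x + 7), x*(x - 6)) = 1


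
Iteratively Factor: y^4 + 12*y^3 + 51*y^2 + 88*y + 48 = (y + 3)*(y^3 + 9*y^2 + 24*y + 16) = (y + 1)*(y + 3)*(y^2 + 8*y + 16) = (y + 1)*(y + 3)*(y + 4)*(y + 4)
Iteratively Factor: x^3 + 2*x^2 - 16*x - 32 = (x - 4)*(x^2 + 6*x + 8) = (x - 4)*(x + 4)*(x + 2)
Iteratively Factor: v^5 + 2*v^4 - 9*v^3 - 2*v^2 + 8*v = (v + 4)*(v^4 - 2*v^3 - v^2 + 2*v) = (v + 1)*(v + 4)*(v^3 - 3*v^2 + 2*v) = (v - 1)*(v + 1)*(v + 4)*(v^2 - 2*v) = v*(v - 1)*(v + 1)*(v + 4)*(v - 2)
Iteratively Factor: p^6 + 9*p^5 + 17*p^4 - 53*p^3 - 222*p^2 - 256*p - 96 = (p + 4)*(p^5 + 5*p^4 - 3*p^3 - 41*p^2 - 58*p - 24) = (p + 4)^2*(p^4 + p^3 - 7*p^2 - 13*p - 6) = (p - 3)*(p + 4)^2*(p^3 + 4*p^2 + 5*p + 2) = (p - 3)*(p + 1)*(p + 4)^2*(p^2 + 3*p + 2) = (p - 3)*(p + 1)^2*(p + 4)^2*(p + 2)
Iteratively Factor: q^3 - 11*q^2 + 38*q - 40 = (q - 5)*(q^2 - 6*q + 8) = (q - 5)*(q - 4)*(q - 2)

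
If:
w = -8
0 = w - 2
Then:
No Solution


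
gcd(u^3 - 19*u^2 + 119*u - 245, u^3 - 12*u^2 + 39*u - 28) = u - 7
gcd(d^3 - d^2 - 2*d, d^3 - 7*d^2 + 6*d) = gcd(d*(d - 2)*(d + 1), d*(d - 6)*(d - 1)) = d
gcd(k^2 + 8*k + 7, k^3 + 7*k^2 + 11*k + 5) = k + 1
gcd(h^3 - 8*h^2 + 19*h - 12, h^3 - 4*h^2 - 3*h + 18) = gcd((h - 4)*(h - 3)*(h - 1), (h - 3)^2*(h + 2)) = h - 3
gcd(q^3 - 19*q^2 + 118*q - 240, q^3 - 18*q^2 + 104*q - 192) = q^2 - 14*q + 48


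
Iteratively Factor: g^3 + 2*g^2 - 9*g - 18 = (g - 3)*(g^2 + 5*g + 6) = (g - 3)*(g + 3)*(g + 2)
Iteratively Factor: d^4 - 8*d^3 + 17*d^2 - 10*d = (d - 2)*(d^3 - 6*d^2 + 5*d) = d*(d - 2)*(d^2 - 6*d + 5) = d*(d - 5)*(d - 2)*(d - 1)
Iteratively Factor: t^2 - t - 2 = (t + 1)*(t - 2)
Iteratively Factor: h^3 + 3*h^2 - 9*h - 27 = (h + 3)*(h^2 - 9) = (h + 3)^2*(h - 3)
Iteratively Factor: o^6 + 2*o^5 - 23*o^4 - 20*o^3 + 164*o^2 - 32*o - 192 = (o - 2)*(o^5 + 4*o^4 - 15*o^3 - 50*o^2 + 64*o + 96) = (o - 3)*(o - 2)*(o^4 + 7*o^3 + 6*o^2 - 32*o - 32) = (o - 3)*(o - 2)^2*(o^3 + 9*o^2 + 24*o + 16) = (o - 3)*(o - 2)^2*(o + 1)*(o^2 + 8*o + 16) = (o - 3)*(o - 2)^2*(o + 1)*(o + 4)*(o + 4)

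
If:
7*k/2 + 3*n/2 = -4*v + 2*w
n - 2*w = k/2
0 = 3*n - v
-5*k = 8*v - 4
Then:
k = -100/67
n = 32/67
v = 96/67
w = 41/67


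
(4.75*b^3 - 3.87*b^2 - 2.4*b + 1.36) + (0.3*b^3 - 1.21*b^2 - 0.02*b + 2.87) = 5.05*b^3 - 5.08*b^2 - 2.42*b + 4.23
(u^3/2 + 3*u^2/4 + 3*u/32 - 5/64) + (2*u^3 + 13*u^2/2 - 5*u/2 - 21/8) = 5*u^3/2 + 29*u^2/4 - 77*u/32 - 173/64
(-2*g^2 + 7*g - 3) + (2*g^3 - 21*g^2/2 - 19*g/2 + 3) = 2*g^3 - 25*g^2/2 - 5*g/2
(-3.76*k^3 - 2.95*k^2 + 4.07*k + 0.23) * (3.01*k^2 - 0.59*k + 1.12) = -11.3176*k^5 - 6.6611*k^4 + 9.78*k^3 - 5.013*k^2 + 4.4227*k + 0.2576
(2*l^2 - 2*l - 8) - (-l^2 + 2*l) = 3*l^2 - 4*l - 8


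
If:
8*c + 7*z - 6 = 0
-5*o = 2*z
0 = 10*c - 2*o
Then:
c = -4/53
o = -20/53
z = 50/53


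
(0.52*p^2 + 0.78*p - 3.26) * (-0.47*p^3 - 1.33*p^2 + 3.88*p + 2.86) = -0.2444*p^5 - 1.0582*p^4 + 2.5124*p^3 + 8.8494*p^2 - 10.418*p - 9.3236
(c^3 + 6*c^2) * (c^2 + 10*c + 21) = c^5 + 16*c^4 + 81*c^3 + 126*c^2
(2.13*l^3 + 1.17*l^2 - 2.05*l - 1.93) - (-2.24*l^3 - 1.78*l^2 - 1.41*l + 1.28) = 4.37*l^3 + 2.95*l^2 - 0.64*l - 3.21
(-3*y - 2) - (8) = -3*y - 10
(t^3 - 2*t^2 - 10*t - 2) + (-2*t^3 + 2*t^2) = -t^3 - 10*t - 2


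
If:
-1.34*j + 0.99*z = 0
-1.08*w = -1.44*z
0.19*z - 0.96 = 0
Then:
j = 3.73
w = 6.74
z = 5.05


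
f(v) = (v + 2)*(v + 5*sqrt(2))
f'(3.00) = 15.07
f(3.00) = 50.36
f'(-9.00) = -8.93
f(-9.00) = 13.50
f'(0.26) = 9.59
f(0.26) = 16.57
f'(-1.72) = 5.63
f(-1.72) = 1.50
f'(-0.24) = 8.59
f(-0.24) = 12.02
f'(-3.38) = 2.31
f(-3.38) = -5.09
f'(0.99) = 11.05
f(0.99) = 24.10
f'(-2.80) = 3.47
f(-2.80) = -3.42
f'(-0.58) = 7.91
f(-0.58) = 9.22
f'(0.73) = 10.53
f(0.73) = 21.30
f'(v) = 2*v + 2 + 5*sqrt(2)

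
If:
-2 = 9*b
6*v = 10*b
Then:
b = -2/9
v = -10/27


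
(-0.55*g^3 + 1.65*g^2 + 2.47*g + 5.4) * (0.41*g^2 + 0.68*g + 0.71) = -0.2255*g^5 + 0.3025*g^4 + 1.7442*g^3 + 5.0651*g^2 + 5.4257*g + 3.834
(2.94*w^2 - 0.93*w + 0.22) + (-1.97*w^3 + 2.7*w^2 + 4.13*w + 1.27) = -1.97*w^3 + 5.64*w^2 + 3.2*w + 1.49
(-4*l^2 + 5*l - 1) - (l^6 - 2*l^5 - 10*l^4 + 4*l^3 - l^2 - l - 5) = -l^6 + 2*l^5 + 10*l^4 - 4*l^3 - 3*l^2 + 6*l + 4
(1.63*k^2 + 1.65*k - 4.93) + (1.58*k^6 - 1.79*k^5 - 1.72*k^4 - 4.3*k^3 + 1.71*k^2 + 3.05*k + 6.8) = 1.58*k^6 - 1.79*k^5 - 1.72*k^4 - 4.3*k^3 + 3.34*k^2 + 4.7*k + 1.87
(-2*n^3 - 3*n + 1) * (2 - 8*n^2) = 16*n^5 + 20*n^3 - 8*n^2 - 6*n + 2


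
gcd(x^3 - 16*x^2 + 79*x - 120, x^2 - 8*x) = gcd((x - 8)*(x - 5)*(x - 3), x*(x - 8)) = x - 8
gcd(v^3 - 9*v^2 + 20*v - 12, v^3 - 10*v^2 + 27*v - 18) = v^2 - 7*v + 6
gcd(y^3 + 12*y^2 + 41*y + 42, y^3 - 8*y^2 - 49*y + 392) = y + 7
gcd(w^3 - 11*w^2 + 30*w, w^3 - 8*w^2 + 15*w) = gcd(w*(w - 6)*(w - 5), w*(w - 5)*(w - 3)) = w^2 - 5*w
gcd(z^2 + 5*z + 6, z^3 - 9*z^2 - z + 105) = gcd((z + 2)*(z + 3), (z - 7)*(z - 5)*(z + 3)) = z + 3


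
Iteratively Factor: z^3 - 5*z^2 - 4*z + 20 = (z + 2)*(z^2 - 7*z + 10) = (z - 2)*(z + 2)*(z - 5)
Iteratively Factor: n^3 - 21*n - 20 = (n - 5)*(n^2 + 5*n + 4) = (n - 5)*(n + 4)*(n + 1)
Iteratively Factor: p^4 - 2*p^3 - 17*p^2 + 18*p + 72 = (p + 3)*(p^3 - 5*p^2 - 2*p + 24) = (p - 3)*(p + 3)*(p^2 - 2*p - 8) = (p - 3)*(p + 2)*(p + 3)*(p - 4)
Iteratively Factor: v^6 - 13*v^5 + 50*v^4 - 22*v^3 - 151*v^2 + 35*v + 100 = (v - 5)*(v^5 - 8*v^4 + 10*v^3 + 28*v^2 - 11*v - 20) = (v - 5)*(v + 1)*(v^4 - 9*v^3 + 19*v^2 + 9*v - 20) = (v - 5)*(v - 1)*(v + 1)*(v^3 - 8*v^2 + 11*v + 20) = (v - 5)^2*(v - 1)*(v + 1)*(v^2 - 3*v - 4) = (v - 5)^2*(v - 1)*(v + 1)^2*(v - 4)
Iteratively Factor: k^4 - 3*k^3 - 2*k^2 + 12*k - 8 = (k - 2)*(k^3 - k^2 - 4*k + 4) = (k - 2)*(k + 2)*(k^2 - 3*k + 2) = (k - 2)^2*(k + 2)*(k - 1)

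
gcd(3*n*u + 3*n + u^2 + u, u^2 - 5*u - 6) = u + 1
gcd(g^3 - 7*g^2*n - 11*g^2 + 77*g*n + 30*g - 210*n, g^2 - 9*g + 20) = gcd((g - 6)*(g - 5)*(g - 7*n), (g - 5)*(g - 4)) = g - 5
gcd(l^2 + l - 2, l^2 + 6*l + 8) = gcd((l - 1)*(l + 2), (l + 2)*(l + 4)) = l + 2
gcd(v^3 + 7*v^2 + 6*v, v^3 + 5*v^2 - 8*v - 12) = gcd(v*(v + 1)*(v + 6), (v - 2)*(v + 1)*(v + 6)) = v^2 + 7*v + 6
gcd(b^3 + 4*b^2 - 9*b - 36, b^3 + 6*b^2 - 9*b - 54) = b^2 - 9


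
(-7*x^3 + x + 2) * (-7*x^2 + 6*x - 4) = 49*x^5 - 42*x^4 + 21*x^3 - 8*x^2 + 8*x - 8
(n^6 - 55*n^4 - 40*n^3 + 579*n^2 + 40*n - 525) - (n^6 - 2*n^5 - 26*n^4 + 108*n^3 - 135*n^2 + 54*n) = 2*n^5 - 29*n^4 - 148*n^3 + 714*n^2 - 14*n - 525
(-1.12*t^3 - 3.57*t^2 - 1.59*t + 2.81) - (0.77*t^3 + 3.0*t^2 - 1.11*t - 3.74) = -1.89*t^3 - 6.57*t^2 - 0.48*t + 6.55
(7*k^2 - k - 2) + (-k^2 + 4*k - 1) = 6*k^2 + 3*k - 3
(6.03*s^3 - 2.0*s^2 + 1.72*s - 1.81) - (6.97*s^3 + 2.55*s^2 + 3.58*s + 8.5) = -0.94*s^3 - 4.55*s^2 - 1.86*s - 10.31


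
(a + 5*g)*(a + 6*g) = a^2 + 11*a*g + 30*g^2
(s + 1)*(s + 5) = s^2 + 6*s + 5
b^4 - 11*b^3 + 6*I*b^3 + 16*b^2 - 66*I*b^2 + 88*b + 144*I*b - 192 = (b - 8)*(b - 3)*(b + 2*I)*(b + 4*I)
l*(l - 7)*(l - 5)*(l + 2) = l^4 - 10*l^3 + 11*l^2 + 70*l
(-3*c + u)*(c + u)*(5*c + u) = -15*c^3 - 13*c^2*u + 3*c*u^2 + u^3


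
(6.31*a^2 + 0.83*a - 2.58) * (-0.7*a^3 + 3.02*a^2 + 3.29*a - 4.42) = -4.417*a^5 + 18.4752*a^4 + 25.0725*a^3 - 32.9511*a^2 - 12.1568*a + 11.4036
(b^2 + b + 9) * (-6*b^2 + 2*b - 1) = -6*b^4 - 4*b^3 - 53*b^2 + 17*b - 9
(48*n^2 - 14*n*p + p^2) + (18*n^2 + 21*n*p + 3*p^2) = 66*n^2 + 7*n*p + 4*p^2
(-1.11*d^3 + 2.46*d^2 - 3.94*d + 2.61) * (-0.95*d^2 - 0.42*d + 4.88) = 1.0545*d^5 - 1.8708*d^4 - 2.707*d^3 + 11.1801*d^2 - 20.3234*d + 12.7368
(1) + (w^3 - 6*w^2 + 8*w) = w^3 - 6*w^2 + 8*w + 1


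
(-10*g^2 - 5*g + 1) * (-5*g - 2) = 50*g^3 + 45*g^2 + 5*g - 2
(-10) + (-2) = -12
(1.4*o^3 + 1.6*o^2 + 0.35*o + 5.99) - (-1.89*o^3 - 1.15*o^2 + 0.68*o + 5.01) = 3.29*o^3 + 2.75*o^2 - 0.33*o + 0.98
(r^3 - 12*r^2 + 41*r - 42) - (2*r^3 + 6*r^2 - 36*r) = -r^3 - 18*r^2 + 77*r - 42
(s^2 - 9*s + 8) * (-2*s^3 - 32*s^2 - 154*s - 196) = -2*s^5 - 14*s^4 + 118*s^3 + 934*s^2 + 532*s - 1568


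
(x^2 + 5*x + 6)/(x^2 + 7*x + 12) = (x + 2)/(x + 4)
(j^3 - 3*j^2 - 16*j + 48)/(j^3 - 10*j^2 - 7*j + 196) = (j^2 - 7*j + 12)/(j^2 - 14*j + 49)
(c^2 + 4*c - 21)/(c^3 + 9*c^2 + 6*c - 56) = (c - 3)/(c^2 + 2*c - 8)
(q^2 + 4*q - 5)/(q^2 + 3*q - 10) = (q - 1)/(q - 2)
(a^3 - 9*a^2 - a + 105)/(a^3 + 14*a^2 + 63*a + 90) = (a^2 - 12*a + 35)/(a^2 + 11*a + 30)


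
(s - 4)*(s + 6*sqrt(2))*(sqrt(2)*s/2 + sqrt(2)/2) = sqrt(2)*s^3/2 - 3*sqrt(2)*s^2/2 + 6*s^2 - 18*s - 2*sqrt(2)*s - 24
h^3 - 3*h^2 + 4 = (h - 2)^2*(h + 1)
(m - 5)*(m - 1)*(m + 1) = m^3 - 5*m^2 - m + 5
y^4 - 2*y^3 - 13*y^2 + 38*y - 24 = (y - 3)*(y - 2)*(y - 1)*(y + 4)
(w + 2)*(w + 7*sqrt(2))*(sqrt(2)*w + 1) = sqrt(2)*w^3 + 2*sqrt(2)*w^2 + 15*w^2 + 7*sqrt(2)*w + 30*w + 14*sqrt(2)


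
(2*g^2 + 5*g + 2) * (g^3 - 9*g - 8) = 2*g^5 + 5*g^4 - 16*g^3 - 61*g^2 - 58*g - 16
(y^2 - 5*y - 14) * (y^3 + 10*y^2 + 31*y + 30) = y^5 + 5*y^4 - 33*y^3 - 265*y^2 - 584*y - 420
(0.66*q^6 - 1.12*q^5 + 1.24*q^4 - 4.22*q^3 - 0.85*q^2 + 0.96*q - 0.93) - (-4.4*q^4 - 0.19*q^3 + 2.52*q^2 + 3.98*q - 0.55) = 0.66*q^6 - 1.12*q^5 + 5.64*q^4 - 4.03*q^3 - 3.37*q^2 - 3.02*q - 0.38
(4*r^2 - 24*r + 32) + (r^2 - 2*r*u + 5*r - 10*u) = 5*r^2 - 2*r*u - 19*r - 10*u + 32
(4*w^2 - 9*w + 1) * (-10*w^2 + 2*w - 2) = -40*w^4 + 98*w^3 - 36*w^2 + 20*w - 2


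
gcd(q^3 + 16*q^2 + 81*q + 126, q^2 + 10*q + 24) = q + 6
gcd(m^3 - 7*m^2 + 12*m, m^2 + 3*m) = m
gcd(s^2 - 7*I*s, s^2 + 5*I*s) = s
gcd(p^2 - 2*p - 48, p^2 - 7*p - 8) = p - 8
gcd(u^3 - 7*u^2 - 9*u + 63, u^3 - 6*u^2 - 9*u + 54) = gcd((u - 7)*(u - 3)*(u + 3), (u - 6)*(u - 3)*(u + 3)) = u^2 - 9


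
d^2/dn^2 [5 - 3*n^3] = -18*n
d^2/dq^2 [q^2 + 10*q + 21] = 2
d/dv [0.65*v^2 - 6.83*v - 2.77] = 1.3*v - 6.83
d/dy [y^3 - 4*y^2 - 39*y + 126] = 3*y^2 - 8*y - 39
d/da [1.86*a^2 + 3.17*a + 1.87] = 3.72*a + 3.17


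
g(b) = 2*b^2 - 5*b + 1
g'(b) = 4*b - 5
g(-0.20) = 2.08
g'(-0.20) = -5.80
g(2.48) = 0.90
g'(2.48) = 4.92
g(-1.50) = 13.00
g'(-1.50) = -11.00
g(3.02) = 4.14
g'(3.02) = 7.08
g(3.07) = 4.50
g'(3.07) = 7.28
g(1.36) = -2.10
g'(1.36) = 0.44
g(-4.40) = 61.72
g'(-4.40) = -22.60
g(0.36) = -0.54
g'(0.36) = -3.56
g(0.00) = 1.00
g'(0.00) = -5.00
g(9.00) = 118.00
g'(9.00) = 31.00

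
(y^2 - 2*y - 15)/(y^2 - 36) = (y^2 - 2*y - 15)/(y^2 - 36)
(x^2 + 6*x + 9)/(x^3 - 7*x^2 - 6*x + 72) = (x + 3)/(x^2 - 10*x + 24)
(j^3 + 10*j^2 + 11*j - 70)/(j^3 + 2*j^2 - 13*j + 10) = (j + 7)/(j - 1)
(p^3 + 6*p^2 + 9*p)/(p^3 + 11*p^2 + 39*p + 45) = p/(p + 5)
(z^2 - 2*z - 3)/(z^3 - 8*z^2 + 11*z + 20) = (z - 3)/(z^2 - 9*z + 20)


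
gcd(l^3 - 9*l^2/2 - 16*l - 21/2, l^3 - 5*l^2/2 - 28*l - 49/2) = l^2 - 6*l - 7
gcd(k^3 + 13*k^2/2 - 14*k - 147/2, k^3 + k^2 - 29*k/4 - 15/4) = k + 3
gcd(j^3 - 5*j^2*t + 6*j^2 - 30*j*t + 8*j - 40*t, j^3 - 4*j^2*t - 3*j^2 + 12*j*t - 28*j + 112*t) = j + 4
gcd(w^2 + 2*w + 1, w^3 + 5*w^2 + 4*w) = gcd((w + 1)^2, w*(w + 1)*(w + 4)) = w + 1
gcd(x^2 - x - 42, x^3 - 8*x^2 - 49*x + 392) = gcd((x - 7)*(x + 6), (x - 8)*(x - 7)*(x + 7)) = x - 7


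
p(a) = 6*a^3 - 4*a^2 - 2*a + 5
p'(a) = 18*a^2 - 8*a - 2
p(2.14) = 41.20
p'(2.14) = 63.31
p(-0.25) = 5.16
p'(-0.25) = 1.12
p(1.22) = 7.50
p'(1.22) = 15.03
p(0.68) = 3.68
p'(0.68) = 0.88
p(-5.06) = -864.62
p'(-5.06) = 499.34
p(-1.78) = -37.95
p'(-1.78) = 69.27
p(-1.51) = -21.76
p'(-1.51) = 51.12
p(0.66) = 3.66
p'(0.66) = 0.56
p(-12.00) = -10915.00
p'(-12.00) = 2686.00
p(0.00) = 5.00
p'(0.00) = -2.00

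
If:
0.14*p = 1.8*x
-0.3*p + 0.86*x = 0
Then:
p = 0.00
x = 0.00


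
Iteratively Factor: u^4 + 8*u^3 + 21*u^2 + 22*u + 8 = (u + 1)*(u^3 + 7*u^2 + 14*u + 8) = (u + 1)^2*(u^2 + 6*u + 8) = (u + 1)^2*(u + 4)*(u + 2)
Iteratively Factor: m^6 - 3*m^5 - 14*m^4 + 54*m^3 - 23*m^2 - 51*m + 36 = (m - 1)*(m^5 - 2*m^4 - 16*m^3 + 38*m^2 + 15*m - 36) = (m - 3)*(m - 1)*(m^4 + m^3 - 13*m^2 - m + 12) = (m - 3)*(m - 1)*(m + 1)*(m^3 - 13*m + 12) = (m - 3)*(m - 1)*(m + 1)*(m + 4)*(m^2 - 4*m + 3) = (m - 3)^2*(m - 1)*(m + 1)*(m + 4)*(m - 1)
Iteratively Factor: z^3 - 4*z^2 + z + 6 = (z + 1)*(z^2 - 5*z + 6) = (z - 3)*(z + 1)*(z - 2)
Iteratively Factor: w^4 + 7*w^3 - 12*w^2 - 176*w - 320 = (w - 5)*(w^3 + 12*w^2 + 48*w + 64) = (w - 5)*(w + 4)*(w^2 + 8*w + 16) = (w - 5)*(w + 4)^2*(w + 4)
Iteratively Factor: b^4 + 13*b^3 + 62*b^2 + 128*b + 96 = (b + 4)*(b^3 + 9*b^2 + 26*b + 24) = (b + 4)^2*(b^2 + 5*b + 6) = (b + 2)*(b + 4)^2*(b + 3)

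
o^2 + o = o*(o + 1)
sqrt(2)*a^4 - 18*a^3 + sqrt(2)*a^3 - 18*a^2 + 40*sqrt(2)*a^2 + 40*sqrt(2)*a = a*(a - 5*sqrt(2))*(a - 4*sqrt(2))*(sqrt(2)*a + sqrt(2))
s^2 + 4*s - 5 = (s - 1)*(s + 5)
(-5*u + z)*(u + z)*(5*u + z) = -25*u^3 - 25*u^2*z + u*z^2 + z^3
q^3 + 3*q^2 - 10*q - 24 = (q - 3)*(q + 2)*(q + 4)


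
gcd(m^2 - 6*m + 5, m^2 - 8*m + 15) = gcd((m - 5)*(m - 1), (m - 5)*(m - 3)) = m - 5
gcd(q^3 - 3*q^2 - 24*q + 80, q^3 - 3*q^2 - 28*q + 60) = q + 5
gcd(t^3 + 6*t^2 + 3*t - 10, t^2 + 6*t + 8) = t + 2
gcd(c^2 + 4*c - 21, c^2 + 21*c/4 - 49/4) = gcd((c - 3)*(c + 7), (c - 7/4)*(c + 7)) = c + 7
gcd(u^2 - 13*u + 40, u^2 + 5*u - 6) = 1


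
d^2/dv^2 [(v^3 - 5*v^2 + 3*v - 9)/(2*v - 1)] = 2*(4*v^3 - 6*v^2 + 3*v - 35)/(8*v^3 - 12*v^2 + 6*v - 1)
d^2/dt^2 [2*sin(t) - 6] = -2*sin(t)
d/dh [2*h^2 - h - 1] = 4*h - 1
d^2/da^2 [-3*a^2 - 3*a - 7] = -6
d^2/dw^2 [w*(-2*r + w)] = 2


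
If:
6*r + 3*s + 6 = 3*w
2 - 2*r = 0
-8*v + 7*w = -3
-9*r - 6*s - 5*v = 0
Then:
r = 1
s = -227/83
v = 123/83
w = 105/83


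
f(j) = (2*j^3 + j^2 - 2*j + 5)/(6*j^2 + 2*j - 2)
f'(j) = (-12*j - 2)*(2*j^3 + j^2 - 2*j + 5)/(6*j^2 + 2*j - 2)^2 + 1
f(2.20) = 0.85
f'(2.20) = 0.23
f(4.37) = 1.50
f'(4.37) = 0.33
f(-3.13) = -0.80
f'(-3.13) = 0.44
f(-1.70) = 0.12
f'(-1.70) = 1.19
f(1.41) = 0.77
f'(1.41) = -0.14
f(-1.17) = 1.42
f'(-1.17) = 5.42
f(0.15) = -3.02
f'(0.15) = -6.34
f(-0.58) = -5.35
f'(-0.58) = 24.24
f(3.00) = 1.07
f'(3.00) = 0.30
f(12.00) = 4.04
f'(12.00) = 0.33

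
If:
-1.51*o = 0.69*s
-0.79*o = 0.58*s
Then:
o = 0.00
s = 0.00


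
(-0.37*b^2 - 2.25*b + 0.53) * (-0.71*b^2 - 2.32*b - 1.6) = 0.2627*b^4 + 2.4559*b^3 + 5.4357*b^2 + 2.3704*b - 0.848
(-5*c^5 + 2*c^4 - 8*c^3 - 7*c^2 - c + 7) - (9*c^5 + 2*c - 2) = -14*c^5 + 2*c^4 - 8*c^3 - 7*c^2 - 3*c + 9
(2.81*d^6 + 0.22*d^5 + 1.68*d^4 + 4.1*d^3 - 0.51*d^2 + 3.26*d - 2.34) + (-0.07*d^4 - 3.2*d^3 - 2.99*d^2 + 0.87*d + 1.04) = 2.81*d^6 + 0.22*d^5 + 1.61*d^4 + 0.899999999999999*d^3 - 3.5*d^2 + 4.13*d - 1.3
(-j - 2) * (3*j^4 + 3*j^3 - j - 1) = -3*j^5 - 9*j^4 - 6*j^3 + j^2 + 3*j + 2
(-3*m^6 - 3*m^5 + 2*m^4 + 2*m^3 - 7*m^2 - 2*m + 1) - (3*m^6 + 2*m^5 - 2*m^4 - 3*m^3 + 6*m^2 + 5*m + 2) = -6*m^6 - 5*m^5 + 4*m^4 + 5*m^3 - 13*m^2 - 7*m - 1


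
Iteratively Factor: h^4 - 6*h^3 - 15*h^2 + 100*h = (h + 4)*(h^3 - 10*h^2 + 25*h) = (h - 5)*(h + 4)*(h^2 - 5*h) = h*(h - 5)*(h + 4)*(h - 5)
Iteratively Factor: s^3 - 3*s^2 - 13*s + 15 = (s - 5)*(s^2 + 2*s - 3) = (s - 5)*(s - 1)*(s + 3)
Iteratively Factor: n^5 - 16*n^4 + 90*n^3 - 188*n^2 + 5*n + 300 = (n - 5)*(n^4 - 11*n^3 + 35*n^2 - 13*n - 60) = (n - 5)*(n + 1)*(n^3 - 12*n^2 + 47*n - 60) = (n - 5)^2*(n + 1)*(n^2 - 7*n + 12) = (n - 5)^2*(n - 3)*(n + 1)*(n - 4)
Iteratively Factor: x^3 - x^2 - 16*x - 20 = (x + 2)*(x^2 - 3*x - 10) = (x - 5)*(x + 2)*(x + 2)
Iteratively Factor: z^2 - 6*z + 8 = (z - 4)*(z - 2)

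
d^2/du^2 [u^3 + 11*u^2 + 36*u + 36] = 6*u + 22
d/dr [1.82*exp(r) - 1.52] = 1.82*exp(r)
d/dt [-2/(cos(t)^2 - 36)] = -4*sin(t)*cos(t)/(cos(t)^2 - 36)^2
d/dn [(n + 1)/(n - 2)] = -3/(n - 2)^2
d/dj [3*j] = 3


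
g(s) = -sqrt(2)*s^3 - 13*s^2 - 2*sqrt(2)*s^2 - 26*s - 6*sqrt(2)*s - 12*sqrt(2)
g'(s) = -3*sqrt(2)*s^2 - 26*s - 4*sqrt(2)*s - 26 - 6*sqrt(2)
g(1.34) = -95.01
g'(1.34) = -84.52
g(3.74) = -441.33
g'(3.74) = -212.23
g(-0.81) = 1.33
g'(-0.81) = -11.63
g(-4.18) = -46.10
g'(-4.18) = 23.71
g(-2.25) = -3.40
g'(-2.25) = 15.26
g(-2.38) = -5.49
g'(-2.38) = 16.83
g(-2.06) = -0.74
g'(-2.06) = 12.72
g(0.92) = -63.20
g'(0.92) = -67.20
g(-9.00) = 42.26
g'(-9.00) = -93.23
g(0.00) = -16.97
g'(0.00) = -34.49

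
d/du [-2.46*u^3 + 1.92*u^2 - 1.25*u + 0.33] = -7.38*u^2 + 3.84*u - 1.25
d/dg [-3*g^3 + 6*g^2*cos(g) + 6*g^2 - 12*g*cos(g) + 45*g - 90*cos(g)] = -6*g^2*sin(g) - 9*g^2 + 12*sqrt(2)*g*sin(g + pi/4) + 12*g + 90*sin(g) - 12*cos(g) + 45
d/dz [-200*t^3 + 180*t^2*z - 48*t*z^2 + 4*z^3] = 180*t^2 - 96*t*z + 12*z^2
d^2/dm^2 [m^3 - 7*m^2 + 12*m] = 6*m - 14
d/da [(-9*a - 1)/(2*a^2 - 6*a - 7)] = (18*a^2 + 4*a + 57)/(4*a^4 - 24*a^3 + 8*a^2 + 84*a + 49)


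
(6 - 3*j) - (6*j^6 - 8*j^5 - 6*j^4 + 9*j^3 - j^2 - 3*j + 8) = -6*j^6 + 8*j^5 + 6*j^4 - 9*j^3 + j^2 - 2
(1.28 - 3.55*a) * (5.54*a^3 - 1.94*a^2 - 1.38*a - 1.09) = -19.667*a^4 + 13.9782*a^3 + 2.4158*a^2 + 2.1031*a - 1.3952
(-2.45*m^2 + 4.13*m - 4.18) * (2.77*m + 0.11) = -6.7865*m^3 + 11.1706*m^2 - 11.1243*m - 0.4598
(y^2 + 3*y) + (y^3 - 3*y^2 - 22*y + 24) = y^3 - 2*y^2 - 19*y + 24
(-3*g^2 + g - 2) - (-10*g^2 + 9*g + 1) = 7*g^2 - 8*g - 3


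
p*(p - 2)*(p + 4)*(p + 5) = p^4 + 7*p^3 + 2*p^2 - 40*p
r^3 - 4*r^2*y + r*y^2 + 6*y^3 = (r - 3*y)*(r - 2*y)*(r + y)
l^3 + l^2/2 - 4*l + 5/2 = (l - 1)^2*(l + 5/2)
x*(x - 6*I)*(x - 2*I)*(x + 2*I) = x^4 - 6*I*x^3 + 4*x^2 - 24*I*x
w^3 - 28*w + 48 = (w - 4)*(w - 2)*(w + 6)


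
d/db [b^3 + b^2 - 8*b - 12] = 3*b^2 + 2*b - 8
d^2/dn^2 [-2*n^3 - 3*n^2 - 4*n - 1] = -12*n - 6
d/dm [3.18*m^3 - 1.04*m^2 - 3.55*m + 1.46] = 9.54*m^2 - 2.08*m - 3.55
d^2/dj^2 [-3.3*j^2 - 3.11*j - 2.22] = -6.60000000000000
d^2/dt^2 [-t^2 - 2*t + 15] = -2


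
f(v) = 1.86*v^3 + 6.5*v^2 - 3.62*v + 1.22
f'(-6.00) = 119.26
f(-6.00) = -144.82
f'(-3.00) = 7.60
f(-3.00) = 20.36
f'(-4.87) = 65.41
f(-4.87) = -41.82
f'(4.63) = 176.19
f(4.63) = 308.41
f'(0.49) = 4.09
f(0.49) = 1.23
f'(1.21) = 20.28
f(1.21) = 9.65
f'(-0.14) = -5.33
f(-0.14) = 1.85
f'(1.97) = 43.65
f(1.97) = 33.53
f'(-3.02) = 8.01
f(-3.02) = 20.20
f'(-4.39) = 46.85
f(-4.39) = -14.98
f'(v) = 5.58*v^2 + 13.0*v - 3.62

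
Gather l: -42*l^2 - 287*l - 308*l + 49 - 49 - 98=-42*l^2 - 595*l - 98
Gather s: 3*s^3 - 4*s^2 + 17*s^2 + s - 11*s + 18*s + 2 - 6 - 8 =3*s^3 + 13*s^2 + 8*s - 12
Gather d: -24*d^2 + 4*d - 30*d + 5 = -24*d^2 - 26*d + 5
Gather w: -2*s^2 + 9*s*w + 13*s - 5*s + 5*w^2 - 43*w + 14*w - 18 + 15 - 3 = -2*s^2 + 8*s + 5*w^2 + w*(9*s - 29) - 6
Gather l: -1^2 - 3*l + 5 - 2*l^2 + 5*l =-2*l^2 + 2*l + 4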